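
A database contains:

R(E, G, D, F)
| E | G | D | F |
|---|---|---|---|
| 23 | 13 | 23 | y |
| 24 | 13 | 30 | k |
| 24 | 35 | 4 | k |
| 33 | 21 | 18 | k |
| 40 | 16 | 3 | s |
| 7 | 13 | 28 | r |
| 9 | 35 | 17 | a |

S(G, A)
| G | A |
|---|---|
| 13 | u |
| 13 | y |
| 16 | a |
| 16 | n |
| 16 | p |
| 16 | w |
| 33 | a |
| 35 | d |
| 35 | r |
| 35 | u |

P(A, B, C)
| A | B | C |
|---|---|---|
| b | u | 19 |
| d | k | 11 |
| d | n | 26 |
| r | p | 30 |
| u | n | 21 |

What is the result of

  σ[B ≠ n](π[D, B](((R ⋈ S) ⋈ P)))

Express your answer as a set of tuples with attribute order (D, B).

Natural join on G: {(23, 13, 23, y, u), (23, 13, 23, y, y), (24, 13, 30, k, u), (24, 13, 30, k, y), (24, 35, 4, k, d), (24, 35, 4, k, r), (24, 35, 4, k, u), (40, 16, 3, s, a), (40, 16, 3, s, n), (40, 16, 3, s, p), (40, 16, 3, s, w), (7, 13, 28, r, u), (7, 13, 28, r, y), (9, 35, 17, a, d), (9, 35, 17, a, r), (9, 35, 17, a, u)}
Natural join on A: {(23, 13, 23, y, u, n, 21), (24, 13, 30, k, u, n, 21), (24, 35, 4, k, d, k, 11), (24, 35, 4, k, d, n, 26), (24, 35, 4, k, r, p, 30), (24, 35, 4, k, u, n, 21), (7, 13, 28, r, u, n, 21), (9, 35, 17, a, d, k, 11), (9, 35, 17, a, d, n, 26), (9, 35, 17, a, r, p, 30), (9, 35, 17, a, u, n, 21)}
π[D, B]: project onto (D, B) (2 duplicate(s) eliminated) → {(17, k), (17, n), (17, p), (23, n), (28, n), (30, n), (4, k), (4, n), (4, p)}
Selection B ≠ n: {(17, k), (17, p), (4, k), (4, p)}

{(17, k), (17, p), (4, k), (4, p)}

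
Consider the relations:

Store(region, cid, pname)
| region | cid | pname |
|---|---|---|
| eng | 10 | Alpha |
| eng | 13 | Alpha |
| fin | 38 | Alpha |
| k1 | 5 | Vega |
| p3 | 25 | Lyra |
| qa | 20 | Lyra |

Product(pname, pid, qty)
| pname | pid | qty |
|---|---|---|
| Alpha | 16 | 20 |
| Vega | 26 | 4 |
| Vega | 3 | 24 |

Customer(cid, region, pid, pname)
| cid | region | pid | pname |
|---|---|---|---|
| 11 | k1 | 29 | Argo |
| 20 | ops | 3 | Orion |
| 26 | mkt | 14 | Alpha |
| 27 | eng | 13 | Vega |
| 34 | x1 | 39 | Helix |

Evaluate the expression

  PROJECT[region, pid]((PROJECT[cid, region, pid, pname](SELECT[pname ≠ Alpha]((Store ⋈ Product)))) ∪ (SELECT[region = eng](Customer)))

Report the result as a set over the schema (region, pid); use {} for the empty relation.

Joining Store and Product on pname yields {(eng, 10, Alpha, 16, 20), (eng, 13, Alpha, 16, 20), (fin, 38, Alpha, 16, 20), (k1, 5, Vega, 26, 4), (k1, 5, Vega, 3, 24)}.
σ[pname ≠ Alpha]: keep tuples satisfying pname ≠ Alpha → {(k1, 5, Vega, 26, 4), (k1, 5, Vega, 3, 24)}
π[cid, region, pid, pname]: project onto (cid, region, pid, pname) → {(5, k1, 26, Vega), (5, k1, 3, Vega)}
σ[region = eng]: keep tuples satisfying region = eng → {(27, eng, 13, Vega)}
Union: {(5, k1, 26, Vega), (5, k1, 3, Vega)} with {(27, eng, 13, Vega)} → {(27, eng, 13, Vega), (5, k1, 26, Vega), (5, k1, 3, Vega)}
π[region, pid]: project onto (region, pid) → {(eng, 13), (k1, 26), (k1, 3)}

{(eng, 13), (k1, 26), (k1, 3)}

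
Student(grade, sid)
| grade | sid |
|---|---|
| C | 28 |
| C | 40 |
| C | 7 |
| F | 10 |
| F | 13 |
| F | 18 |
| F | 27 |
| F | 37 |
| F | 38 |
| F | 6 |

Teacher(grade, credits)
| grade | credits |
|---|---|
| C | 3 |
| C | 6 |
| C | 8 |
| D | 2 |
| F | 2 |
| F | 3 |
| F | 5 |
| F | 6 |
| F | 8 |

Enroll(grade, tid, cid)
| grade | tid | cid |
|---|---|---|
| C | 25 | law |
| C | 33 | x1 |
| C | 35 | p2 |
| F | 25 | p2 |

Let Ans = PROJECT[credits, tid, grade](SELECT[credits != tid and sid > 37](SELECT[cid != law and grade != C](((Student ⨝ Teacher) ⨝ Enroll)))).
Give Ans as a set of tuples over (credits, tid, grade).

{(2, 25, F), (3, 25, F), (5, 25, F), (6, 25, F), (8, 25, F)}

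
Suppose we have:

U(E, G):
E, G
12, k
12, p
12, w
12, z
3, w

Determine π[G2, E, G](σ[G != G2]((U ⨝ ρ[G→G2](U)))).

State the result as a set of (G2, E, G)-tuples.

{(k, 12, p), (k, 12, w), (k, 12, z), (p, 12, k), (p, 12, w), (p, 12, z), (w, 12, k), (w, 12, p), (w, 12, z), (z, 12, k), (z, 12, p), (z, 12, w)}

ρ[G→G2]: schema becomes (E, G2); tuples unchanged.
U ⋈ ρ[G→G2](U) (natural join on E): {(12, k, k), (12, k, p), (12, k, w), (12, k, z), (12, p, k), (12, p, p), (12, p, w), (12, p, z), (12, w, k), (12, w, p), (12, w, w), (12, w, z), (12, z, k), (12, z, p), (12, z, w), (12, z, z), (3, w, w)}
σ[G != G2]: keep tuples satisfying G != G2 → {(12, k, p), (12, k, w), (12, k, z), (12, p, k), (12, p, w), (12, p, z), (12, w, k), (12, w, p), (12, w, z), (12, z, k), (12, z, p), (12, z, w)}
Projecting to G2, E, G: {(k, 12, p), (k, 12, w), (k, 12, z), (p, 12, k), (p, 12, w), (p, 12, z), (w, 12, k), (w, 12, p), (w, 12, z), (z, 12, k), (z, 12, p), (z, 12, w)}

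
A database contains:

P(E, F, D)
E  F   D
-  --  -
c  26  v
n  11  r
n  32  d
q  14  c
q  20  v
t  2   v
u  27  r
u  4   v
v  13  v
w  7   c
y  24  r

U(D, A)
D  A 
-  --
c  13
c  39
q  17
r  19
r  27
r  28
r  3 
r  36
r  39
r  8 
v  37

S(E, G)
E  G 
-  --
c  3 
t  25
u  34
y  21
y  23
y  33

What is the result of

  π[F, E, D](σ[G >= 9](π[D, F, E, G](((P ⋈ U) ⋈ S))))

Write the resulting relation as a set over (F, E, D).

Natural join on D: {(c, 26, v, 37), (n, 11, r, 19), (n, 11, r, 27), (n, 11, r, 28), (n, 11, r, 3), (n, 11, r, 36), (n, 11, r, 39), (n, 11, r, 8), (q, 14, c, 13), (q, 14, c, 39), (q, 20, v, 37), (t, 2, v, 37), (u, 27, r, 19), (u, 27, r, 27), (u, 27, r, 28), (u, 27, r, 3), (u, 27, r, 36), (u, 27, r, 39), (u, 27, r, 8), (u, 4, v, 37), (v, 13, v, 37), (w, 7, c, 13), (w, 7, c, 39), (y, 24, r, 19), (y, 24, r, 27), (y, 24, r, 28), (y, 24, r, 3), (y, 24, r, 36), (y, 24, r, 39), (y, 24, r, 8)}
Natural join on E: {(c, 26, v, 37, 3), (t, 2, v, 37, 25), (u, 27, r, 19, 34), (u, 27, r, 27, 34), (u, 27, r, 28, 34), (u, 27, r, 3, 34), (u, 27, r, 36, 34), (u, 27, r, 39, 34), (u, 27, r, 8, 34), (u, 4, v, 37, 34), (y, 24, r, 19, 21), (y, 24, r, 19, 23), (y, 24, r, 19, 33), (y, 24, r, 27, 21), (y, 24, r, 27, 23), (y, 24, r, 27, 33), (y, 24, r, 28, 21), (y, 24, r, 28, 23), (y, 24, r, 28, 33), (y, 24, r, 3, 21), (y, 24, r, 3, 23), (y, 24, r, 3, 33), (y, 24, r, 36, 21), (y, 24, r, 36, 23), (y, 24, r, 36, 33), (y, 24, r, 39, 21), (y, 24, r, 39, 23), (y, 24, r, 39, 33), (y, 24, r, 8, 21), (y, 24, r, 8, 23), (y, 24, r, 8, 33)}
π_{D, F, E, G} gives {(r, 24, y, 21), (r, 24, y, 23), (r, 24, y, 33), (r, 27, u, 34), (v, 2, t, 25), (v, 26, c, 3), (v, 4, u, 34)} (24 duplicate(s) eliminated).
Apply σ_{G >= 9}; surviving tuples: {(r, 24, y, 21), (r, 24, y, 23), (r, 24, y, 33), (r, 27, u, 34), (v, 2, t, 25), (v, 4, u, 34)}
π_{F, E, D} gives {(2, t, v), (24, y, r), (27, u, r), (4, u, v)} (2 duplicate(s) eliminated).

{(2, t, v), (24, y, r), (27, u, r), (4, u, v)}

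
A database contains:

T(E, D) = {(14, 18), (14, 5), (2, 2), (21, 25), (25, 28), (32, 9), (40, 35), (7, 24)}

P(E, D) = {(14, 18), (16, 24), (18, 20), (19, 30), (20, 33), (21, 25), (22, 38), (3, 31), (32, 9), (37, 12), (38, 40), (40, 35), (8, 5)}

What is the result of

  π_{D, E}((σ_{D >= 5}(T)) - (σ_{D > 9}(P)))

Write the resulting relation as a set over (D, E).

{(24, 7), (28, 25), (5, 14), (9, 32)}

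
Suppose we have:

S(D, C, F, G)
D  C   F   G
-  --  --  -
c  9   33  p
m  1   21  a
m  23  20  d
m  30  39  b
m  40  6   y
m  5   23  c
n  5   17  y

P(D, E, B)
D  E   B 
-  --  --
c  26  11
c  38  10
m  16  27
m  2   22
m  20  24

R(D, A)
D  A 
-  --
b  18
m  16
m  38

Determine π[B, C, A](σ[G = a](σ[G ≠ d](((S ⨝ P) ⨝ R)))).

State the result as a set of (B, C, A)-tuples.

{(22, 1, 16), (22, 1, 38), (24, 1, 16), (24, 1, 38), (27, 1, 16), (27, 1, 38)}

Natural join on D: {(c, 9, 33, p, 26, 11), (c, 9, 33, p, 38, 10), (m, 1, 21, a, 16, 27), (m, 1, 21, a, 2, 22), (m, 1, 21, a, 20, 24), (m, 23, 20, d, 16, 27), (m, 23, 20, d, 2, 22), (m, 23, 20, d, 20, 24), (m, 30, 39, b, 16, 27), (m, 30, 39, b, 2, 22), (m, 30, 39, b, 20, 24), (m, 40, 6, y, 16, 27), (m, 40, 6, y, 2, 22), (m, 40, 6, y, 20, 24), (m, 5, 23, c, 16, 27), (m, 5, 23, c, 2, 22), (m, 5, 23, c, 20, 24)}
Natural join on D: {(m, 1, 21, a, 16, 27, 16), (m, 1, 21, a, 16, 27, 38), (m, 1, 21, a, 2, 22, 16), (m, 1, 21, a, 2, 22, 38), (m, 1, 21, a, 20, 24, 16), (m, 1, 21, a, 20, 24, 38), (m, 23, 20, d, 16, 27, 16), (m, 23, 20, d, 16, 27, 38), (m, 23, 20, d, 2, 22, 16), (m, 23, 20, d, 2, 22, 38), (m, 23, 20, d, 20, 24, 16), (m, 23, 20, d, 20, 24, 38), (m, 30, 39, b, 16, 27, 16), (m, 30, 39, b, 16, 27, 38), (m, 30, 39, b, 2, 22, 16), (m, 30, 39, b, 2, 22, 38), (m, 30, 39, b, 20, 24, 16), (m, 30, 39, b, 20, 24, 38), (m, 40, 6, y, 16, 27, 16), (m, 40, 6, y, 16, 27, 38), (m, 40, 6, y, 2, 22, 16), (m, 40, 6, y, 2, 22, 38), (m, 40, 6, y, 20, 24, 16), (m, 40, 6, y, 20, 24, 38), (m, 5, 23, c, 16, 27, 16), (m, 5, 23, c, 16, 27, 38), (m, 5, 23, c, 2, 22, 16), (m, 5, 23, c, 2, 22, 38), (m, 5, 23, c, 20, 24, 16), (m, 5, 23, c, 20, 24, 38)}
Selection G ≠ d: {(m, 1, 21, a, 16, 27, 16), (m, 1, 21, a, 16, 27, 38), (m, 1, 21, a, 2, 22, 16), (m, 1, 21, a, 2, 22, 38), (m, 1, 21, a, 20, 24, 16), (m, 1, 21, a, 20, 24, 38), (m, 30, 39, b, 16, 27, 16), (m, 30, 39, b, 16, 27, 38), (m, 30, 39, b, 2, 22, 16), (m, 30, 39, b, 2, 22, 38), (m, 30, 39, b, 20, 24, 16), (m, 30, 39, b, 20, 24, 38), (m, 40, 6, y, 16, 27, 16), (m, 40, 6, y, 16, 27, 38), (m, 40, 6, y, 2, 22, 16), (m, 40, 6, y, 2, 22, 38), (m, 40, 6, y, 20, 24, 16), (m, 40, 6, y, 20, 24, 38), (m, 5, 23, c, 16, 27, 16), (m, 5, 23, c, 16, 27, 38), (m, 5, 23, c, 2, 22, 16), (m, 5, 23, c, 2, 22, 38), (m, 5, 23, c, 20, 24, 16), (m, 5, 23, c, 20, 24, 38)}
Selection G = a: {(m, 1, 21, a, 16, 27, 16), (m, 1, 21, a, 16, 27, 38), (m, 1, 21, a, 2, 22, 16), (m, 1, 21, a, 2, 22, 38), (m, 1, 21, a, 20, 24, 16), (m, 1, 21, a, 20, 24, 38)}
π[B, C, A]: project onto (B, C, A) → {(22, 1, 16), (22, 1, 38), (24, 1, 16), (24, 1, 38), (27, 1, 16), (27, 1, 38)}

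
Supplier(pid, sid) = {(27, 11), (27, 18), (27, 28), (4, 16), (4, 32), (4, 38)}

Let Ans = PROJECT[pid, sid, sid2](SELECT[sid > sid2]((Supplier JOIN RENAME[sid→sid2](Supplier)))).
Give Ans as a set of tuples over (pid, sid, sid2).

{(27, 18, 11), (27, 28, 11), (27, 28, 18), (4, 32, 16), (4, 38, 16), (4, 38, 32)}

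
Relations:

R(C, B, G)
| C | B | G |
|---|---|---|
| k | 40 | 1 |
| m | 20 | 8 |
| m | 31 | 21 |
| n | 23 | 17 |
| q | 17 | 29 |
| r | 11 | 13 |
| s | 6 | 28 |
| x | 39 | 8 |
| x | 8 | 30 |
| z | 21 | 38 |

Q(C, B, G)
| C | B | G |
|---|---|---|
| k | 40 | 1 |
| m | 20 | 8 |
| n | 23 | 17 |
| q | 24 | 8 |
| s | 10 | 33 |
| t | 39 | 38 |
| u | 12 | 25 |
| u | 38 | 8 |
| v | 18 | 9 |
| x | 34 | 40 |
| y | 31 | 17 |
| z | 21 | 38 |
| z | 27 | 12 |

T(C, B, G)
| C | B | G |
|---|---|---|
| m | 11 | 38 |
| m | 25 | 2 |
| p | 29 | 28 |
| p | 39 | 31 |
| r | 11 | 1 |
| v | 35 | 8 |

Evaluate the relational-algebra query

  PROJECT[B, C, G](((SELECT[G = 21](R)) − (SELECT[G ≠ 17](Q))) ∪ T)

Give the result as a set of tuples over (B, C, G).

Selection G = 21: {(m, 31, 21)}
Selection G ≠ 17: {(k, 40, 1), (m, 20, 8), (q, 24, 8), (s, 10, 33), (t, 39, 38), (u, 12, 25), (u, 38, 8), (v, 18, 9), (x, 34, 40), (z, 21, 38), (z, 27, 12)}
Difference: {(m, 31, 21)} with {(k, 40, 1), (m, 20, 8), (q, 24, 8), (s, 10, 33), (t, 39, 38), (u, 12, 25), (u, 38, 8), (v, 18, 9), (x, 34, 40), (z, 21, 38), (z, 27, 12)} → {(m, 31, 21)}
Union: {(m, 31, 21)} with {(m, 11, 38), (m, 25, 2), (p, 29, 28), (p, 39, 31), (r, 11, 1), (v, 35, 8)} → {(m, 11, 38), (m, 25, 2), (m, 31, 21), (p, 29, 28), (p, 39, 31), (r, 11, 1), (v, 35, 8)}
π[B, C, G]: project onto (B, C, G) → {(11, m, 38), (11, r, 1), (25, m, 2), (29, p, 28), (31, m, 21), (35, v, 8), (39, p, 31)}

{(11, m, 38), (11, r, 1), (25, m, 2), (29, p, 28), (31, m, 21), (35, v, 8), (39, p, 31)}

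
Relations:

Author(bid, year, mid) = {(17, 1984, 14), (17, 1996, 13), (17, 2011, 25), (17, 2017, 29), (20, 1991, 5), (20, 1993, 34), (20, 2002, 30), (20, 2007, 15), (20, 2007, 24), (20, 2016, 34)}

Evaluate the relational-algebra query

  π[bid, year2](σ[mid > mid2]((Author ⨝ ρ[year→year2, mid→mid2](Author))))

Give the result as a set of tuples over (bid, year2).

ρ[year→year2, mid→mid2]: schema becomes (bid, year2, mid2); tuples unchanged.
Author ⋈ ρ[year→year2, mid→mid2](Author) (natural join on bid): {(17, 1984, 14, 1984, 14), (17, 1984, 14, 1996, 13), (17, 1984, 14, 2011, 25), (17, 1984, 14, 2017, 29), (17, 1996, 13, 1984, 14), (17, 1996, 13, 1996, 13), (17, 1996, 13, 2011, 25), (17, 1996, 13, 2017, 29), (17, 2011, 25, 1984, 14), (17, 2011, 25, 1996, 13), (17, 2011, 25, 2011, 25), (17, 2011, 25, 2017, 29), (17, 2017, 29, 1984, 14), (17, 2017, 29, 1996, 13), (17, 2017, 29, 2011, 25), (17, 2017, 29, 2017, 29), (20, 1991, 5, 1991, 5), (20, 1991, 5, 1993, 34), (20, 1991, 5, 2002, 30), (20, 1991, 5, 2007, 15), (20, 1991, 5, 2007, 24), (20, 1991, 5, 2016, 34), (20, 1993, 34, 1991, 5), (20, 1993, 34, 1993, 34), (20, 1993, 34, 2002, 30), (20, 1993, 34, 2007, 15), (20, 1993, 34, 2007, 24), (20, 1993, 34, 2016, 34), (20, 2002, 30, 1991, 5), (20, 2002, 30, 1993, 34), (20, 2002, 30, 2002, 30), (20, 2002, 30, 2007, 15), (20, 2002, 30, 2007, 24), (20, 2002, 30, 2016, 34), (20, 2007, 15, 1991, 5), (20, 2007, 15, 1993, 34), (20, 2007, 15, 2002, 30), (20, 2007, 15, 2007, 15), (20, 2007, 15, 2007, 24), (20, 2007, 15, 2016, 34), (20, 2007, 24, 1991, 5), (20, 2007, 24, 1993, 34), (20, 2007, 24, 2002, 30), (20, 2007, 24, 2007, 15), (20, 2007, 24, 2007, 24), (20, 2007, 24, 2016, 34), (20, 2016, 34, 1991, 5), (20, 2016, 34, 1993, 34), (20, 2016, 34, 2002, 30), (20, 2016, 34, 2007, 15), (20, 2016, 34, 2007, 24), (20, 2016, 34, 2016, 34)}
σ[mid > mid2]: keep tuples satisfying mid > mid2 → {(17, 1984, 14, 1996, 13), (17, 2011, 25, 1984, 14), (17, 2011, 25, 1996, 13), (17, 2017, 29, 1984, 14), (17, 2017, 29, 1996, 13), (17, 2017, 29, 2011, 25), (20, 1993, 34, 1991, 5), (20, 1993, 34, 2002, 30), (20, 1993, 34, 2007, 15), (20, 1993, 34, 2007, 24), (20, 2002, 30, 1991, 5), (20, 2002, 30, 2007, 15), (20, 2002, 30, 2007, 24), (20, 2007, 15, 1991, 5), (20, 2007, 24, 1991, 5), (20, 2007, 24, 2007, 15), (20, 2016, 34, 1991, 5), (20, 2016, 34, 2002, 30), (20, 2016, 34, 2007, 15), (20, 2016, 34, 2007, 24)}
π[bid, year2]: project onto (bid, year2) (14 duplicate(s) eliminated) → {(17, 1984), (17, 1996), (17, 2011), (20, 1991), (20, 2002), (20, 2007)}

{(17, 1984), (17, 1996), (17, 2011), (20, 1991), (20, 2002), (20, 2007)}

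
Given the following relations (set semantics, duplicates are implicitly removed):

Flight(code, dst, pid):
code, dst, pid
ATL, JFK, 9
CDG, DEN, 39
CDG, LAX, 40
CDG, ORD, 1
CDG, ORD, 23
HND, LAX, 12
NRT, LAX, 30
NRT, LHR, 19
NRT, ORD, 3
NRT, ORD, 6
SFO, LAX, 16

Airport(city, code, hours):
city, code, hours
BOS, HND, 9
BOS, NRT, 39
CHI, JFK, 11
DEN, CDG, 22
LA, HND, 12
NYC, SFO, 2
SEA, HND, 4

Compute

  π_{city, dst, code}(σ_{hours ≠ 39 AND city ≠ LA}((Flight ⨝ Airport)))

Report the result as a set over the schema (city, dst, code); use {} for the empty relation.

{(BOS, LAX, HND), (DEN, DEN, CDG), (DEN, LAX, CDG), (DEN, ORD, CDG), (NYC, LAX, SFO), (SEA, LAX, HND)}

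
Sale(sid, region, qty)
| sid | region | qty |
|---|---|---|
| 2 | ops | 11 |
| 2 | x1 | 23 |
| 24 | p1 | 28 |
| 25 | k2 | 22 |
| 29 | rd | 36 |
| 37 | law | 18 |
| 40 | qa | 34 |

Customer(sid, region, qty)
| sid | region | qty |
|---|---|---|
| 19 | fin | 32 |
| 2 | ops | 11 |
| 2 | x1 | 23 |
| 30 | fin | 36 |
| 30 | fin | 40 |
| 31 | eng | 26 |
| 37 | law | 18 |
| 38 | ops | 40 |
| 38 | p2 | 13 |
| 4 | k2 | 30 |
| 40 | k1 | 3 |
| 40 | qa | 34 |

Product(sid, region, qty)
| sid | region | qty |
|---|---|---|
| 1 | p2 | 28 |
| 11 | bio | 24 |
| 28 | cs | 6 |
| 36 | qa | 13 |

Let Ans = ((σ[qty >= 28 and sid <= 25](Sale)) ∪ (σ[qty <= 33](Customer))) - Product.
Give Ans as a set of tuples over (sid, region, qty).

{(19, fin, 32), (2, ops, 11), (2, x1, 23), (24, p1, 28), (31, eng, 26), (37, law, 18), (38, p2, 13), (4, k2, 30), (40, k1, 3)}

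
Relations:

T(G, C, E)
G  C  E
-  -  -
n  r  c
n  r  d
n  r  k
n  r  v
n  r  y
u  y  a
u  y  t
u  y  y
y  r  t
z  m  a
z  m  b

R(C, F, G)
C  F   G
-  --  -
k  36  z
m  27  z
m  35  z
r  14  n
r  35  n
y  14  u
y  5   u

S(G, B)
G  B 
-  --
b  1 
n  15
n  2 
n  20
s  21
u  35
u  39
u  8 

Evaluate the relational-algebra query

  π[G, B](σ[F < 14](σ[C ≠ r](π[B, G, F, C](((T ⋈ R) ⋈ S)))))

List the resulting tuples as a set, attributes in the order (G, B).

Natural join on G, C: {(n, r, c, 14), (n, r, c, 35), (n, r, d, 14), (n, r, d, 35), (n, r, k, 14), (n, r, k, 35), (n, r, v, 14), (n, r, v, 35), (n, r, y, 14), (n, r, y, 35), (u, y, a, 14), (u, y, a, 5), (u, y, t, 14), (u, y, t, 5), (u, y, y, 14), (u, y, y, 5), (z, m, a, 27), (z, m, a, 35), (z, m, b, 27), (z, m, b, 35)}
Natural join on G: {(n, r, c, 14, 15), (n, r, c, 14, 2), (n, r, c, 14, 20), (n, r, c, 35, 15), (n, r, c, 35, 2), (n, r, c, 35, 20), (n, r, d, 14, 15), (n, r, d, 14, 2), (n, r, d, 14, 20), (n, r, d, 35, 15), (n, r, d, 35, 2), (n, r, d, 35, 20), (n, r, k, 14, 15), (n, r, k, 14, 2), (n, r, k, 14, 20), (n, r, k, 35, 15), (n, r, k, 35, 2), (n, r, k, 35, 20), (n, r, v, 14, 15), (n, r, v, 14, 2), (n, r, v, 14, 20), (n, r, v, 35, 15), (n, r, v, 35, 2), (n, r, v, 35, 20), (n, r, y, 14, 15), (n, r, y, 14, 2), (n, r, y, 14, 20), (n, r, y, 35, 15), (n, r, y, 35, 2), (n, r, y, 35, 20), (u, y, a, 14, 35), (u, y, a, 14, 39), (u, y, a, 14, 8), (u, y, a, 5, 35), (u, y, a, 5, 39), (u, y, a, 5, 8), (u, y, t, 14, 35), (u, y, t, 14, 39), (u, y, t, 14, 8), (u, y, t, 5, 35), (u, y, t, 5, 39), (u, y, t, 5, 8), (u, y, y, 14, 35), (u, y, y, 14, 39), (u, y, y, 14, 8), (u, y, y, 5, 35), (u, y, y, 5, 39), (u, y, y, 5, 8)}
π[B, G, F, C]: project onto (B, G, F, C) (36 duplicate(s) eliminated) → {(15, n, 14, r), (15, n, 35, r), (2, n, 14, r), (2, n, 35, r), (20, n, 14, r), (20, n, 35, r), (35, u, 14, y), (35, u, 5, y), (39, u, 14, y), (39, u, 5, y), (8, u, 14, y), (8, u, 5, y)}
Apply σ_{C ≠ r}; surviving tuples: {(35, u, 14, y), (35, u, 5, y), (39, u, 14, y), (39, u, 5, y), (8, u, 14, y), (8, u, 5, y)}
Apply σ_{F < 14}; surviving tuples: {(35, u, 5, y), (39, u, 5, y), (8, u, 5, y)}
π[G, B]: project onto (G, B) → {(u, 35), (u, 39), (u, 8)}

{(u, 35), (u, 39), (u, 8)}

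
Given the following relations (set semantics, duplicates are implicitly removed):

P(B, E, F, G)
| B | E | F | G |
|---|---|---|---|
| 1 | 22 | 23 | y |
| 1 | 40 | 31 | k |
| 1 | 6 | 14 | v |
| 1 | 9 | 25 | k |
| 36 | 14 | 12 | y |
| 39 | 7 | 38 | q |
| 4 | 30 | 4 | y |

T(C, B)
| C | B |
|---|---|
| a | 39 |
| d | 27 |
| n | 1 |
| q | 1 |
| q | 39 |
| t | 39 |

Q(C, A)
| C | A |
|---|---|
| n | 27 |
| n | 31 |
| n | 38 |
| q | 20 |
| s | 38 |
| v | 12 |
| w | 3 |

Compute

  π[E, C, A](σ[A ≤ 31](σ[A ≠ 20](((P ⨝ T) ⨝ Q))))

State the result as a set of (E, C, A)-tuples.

{(22, n, 27), (22, n, 31), (40, n, 27), (40, n, 31), (6, n, 27), (6, n, 31), (9, n, 27), (9, n, 31)}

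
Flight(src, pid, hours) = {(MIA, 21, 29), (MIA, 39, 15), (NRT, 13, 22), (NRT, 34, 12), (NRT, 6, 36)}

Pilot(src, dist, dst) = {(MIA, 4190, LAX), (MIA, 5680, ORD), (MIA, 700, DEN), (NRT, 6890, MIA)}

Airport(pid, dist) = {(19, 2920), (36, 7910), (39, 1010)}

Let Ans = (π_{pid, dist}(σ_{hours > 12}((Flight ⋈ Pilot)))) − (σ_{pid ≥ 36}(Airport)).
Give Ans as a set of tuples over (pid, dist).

Joining Flight and Pilot on src yields {(MIA, 21, 29, 4190, LAX), (MIA, 21, 29, 5680, ORD), (MIA, 21, 29, 700, DEN), (MIA, 39, 15, 4190, LAX), (MIA, 39, 15, 5680, ORD), (MIA, 39, 15, 700, DEN), (NRT, 13, 22, 6890, MIA), (NRT, 34, 12, 6890, MIA), (NRT, 6, 36, 6890, MIA)}.
σ[hours > 12]: keep tuples satisfying hours > 12 → {(MIA, 21, 29, 4190, LAX), (MIA, 21, 29, 5680, ORD), (MIA, 21, 29, 700, DEN), (MIA, 39, 15, 4190, LAX), (MIA, 39, 15, 5680, ORD), (MIA, 39, 15, 700, DEN), (NRT, 13, 22, 6890, MIA), (NRT, 6, 36, 6890, MIA)}
π[pid, dist]: project onto (pid, dist) → {(13, 6890), (21, 4190), (21, 5680), (21, 700), (39, 4190), (39, 5680), (39, 700), (6, 6890)}
σ[pid ≥ 36]: keep tuples satisfying pid ≥ 36 → {(36, 7910), (39, 1010)}
Difference: {(13, 6890), (21, 4190), (21, 5680), (21, 700), (39, 4190), (39, 5680), (39, 700), (6, 6890)} with {(36, 7910), (39, 1010)} → {(13, 6890), (21, 4190), (21, 5680), (21, 700), (39, 4190), (39, 5680), (39, 700), (6, 6890)}

{(13, 6890), (21, 4190), (21, 5680), (21, 700), (39, 4190), (39, 5680), (39, 700), (6, 6890)}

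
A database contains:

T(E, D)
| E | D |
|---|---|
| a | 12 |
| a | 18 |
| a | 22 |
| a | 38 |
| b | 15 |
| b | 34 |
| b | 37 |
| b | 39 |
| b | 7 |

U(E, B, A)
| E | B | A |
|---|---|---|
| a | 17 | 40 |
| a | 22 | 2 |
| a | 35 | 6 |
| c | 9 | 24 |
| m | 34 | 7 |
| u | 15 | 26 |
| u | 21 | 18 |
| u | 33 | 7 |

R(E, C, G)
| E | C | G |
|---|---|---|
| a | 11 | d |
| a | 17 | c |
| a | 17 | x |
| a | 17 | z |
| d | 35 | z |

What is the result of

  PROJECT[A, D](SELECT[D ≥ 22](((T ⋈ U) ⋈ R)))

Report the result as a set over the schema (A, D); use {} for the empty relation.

T ⋈ U (natural join on E): {(a, 12, 17, 40), (a, 12, 22, 2), (a, 12, 35, 6), (a, 18, 17, 40), (a, 18, 22, 2), (a, 18, 35, 6), (a, 22, 17, 40), (a, 22, 22, 2), (a, 22, 35, 6), (a, 38, 17, 40), (a, 38, 22, 2), (a, 38, 35, 6)}
(T ⋈ U) ⋈ R (natural join on E): {(a, 12, 17, 40, 11, d), (a, 12, 17, 40, 17, c), (a, 12, 17, 40, 17, x), (a, 12, 17, 40, 17, z), (a, 12, 22, 2, 11, d), (a, 12, 22, 2, 17, c), (a, 12, 22, 2, 17, x), (a, 12, 22, 2, 17, z), (a, 12, 35, 6, 11, d), (a, 12, 35, 6, 17, c), (a, 12, 35, 6, 17, x), (a, 12, 35, 6, 17, z), (a, 18, 17, 40, 11, d), (a, 18, 17, 40, 17, c), (a, 18, 17, 40, 17, x), (a, 18, 17, 40, 17, z), (a, 18, 22, 2, 11, d), (a, 18, 22, 2, 17, c), (a, 18, 22, 2, 17, x), (a, 18, 22, 2, 17, z), (a, 18, 35, 6, 11, d), (a, 18, 35, 6, 17, c), (a, 18, 35, 6, 17, x), (a, 18, 35, 6, 17, z), (a, 22, 17, 40, 11, d), (a, 22, 17, 40, 17, c), (a, 22, 17, 40, 17, x), (a, 22, 17, 40, 17, z), (a, 22, 22, 2, 11, d), (a, 22, 22, 2, 17, c), (a, 22, 22, 2, 17, x), (a, 22, 22, 2, 17, z), (a, 22, 35, 6, 11, d), (a, 22, 35, 6, 17, c), (a, 22, 35, 6, 17, x), (a, 22, 35, 6, 17, z), (a, 38, 17, 40, 11, d), (a, 38, 17, 40, 17, c), (a, 38, 17, 40, 17, x), (a, 38, 17, 40, 17, z), (a, 38, 22, 2, 11, d), (a, 38, 22, 2, 17, c), (a, 38, 22, 2, 17, x), (a, 38, 22, 2, 17, z), (a, 38, 35, 6, 11, d), (a, 38, 35, 6, 17, c), (a, 38, 35, 6, 17, x), (a, 38, 35, 6, 17, z)}
Filtering on D ≥ 22 leaves {(a, 22, 17, 40, 11, d), (a, 22, 17, 40, 17, c), (a, 22, 17, 40, 17, x), (a, 22, 17, 40, 17, z), (a, 22, 22, 2, 11, d), (a, 22, 22, 2, 17, c), (a, 22, 22, 2, 17, x), (a, 22, 22, 2, 17, z), (a, 22, 35, 6, 11, d), (a, 22, 35, 6, 17, c), (a, 22, 35, 6, 17, x), (a, 22, 35, 6, 17, z), (a, 38, 17, 40, 11, d), (a, 38, 17, 40, 17, c), (a, 38, 17, 40, 17, x), (a, 38, 17, 40, 17, z), (a, 38, 22, 2, 11, d), (a, 38, 22, 2, 17, c), (a, 38, 22, 2, 17, x), (a, 38, 22, 2, 17, z), (a, 38, 35, 6, 11, d), (a, 38, 35, 6, 17, c), (a, 38, 35, 6, 17, x), (a, 38, 35, 6, 17, z)}.
Keep only column(s) A, D (18 duplicate(s) eliminated): {(2, 22), (2, 38), (40, 22), (40, 38), (6, 22), (6, 38)}

{(2, 22), (2, 38), (40, 22), (40, 38), (6, 22), (6, 38)}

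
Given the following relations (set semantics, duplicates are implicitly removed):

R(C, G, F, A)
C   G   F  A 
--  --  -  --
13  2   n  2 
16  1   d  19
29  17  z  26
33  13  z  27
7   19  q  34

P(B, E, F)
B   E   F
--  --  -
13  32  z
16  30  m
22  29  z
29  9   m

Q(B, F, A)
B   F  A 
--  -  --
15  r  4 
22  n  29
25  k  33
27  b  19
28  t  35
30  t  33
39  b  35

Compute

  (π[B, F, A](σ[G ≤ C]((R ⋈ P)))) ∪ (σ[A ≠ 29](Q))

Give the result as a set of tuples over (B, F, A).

{(13, z, 26), (13, z, 27), (15, r, 4), (22, z, 26), (22, z, 27), (25, k, 33), (27, b, 19), (28, t, 35), (30, t, 33), (39, b, 35)}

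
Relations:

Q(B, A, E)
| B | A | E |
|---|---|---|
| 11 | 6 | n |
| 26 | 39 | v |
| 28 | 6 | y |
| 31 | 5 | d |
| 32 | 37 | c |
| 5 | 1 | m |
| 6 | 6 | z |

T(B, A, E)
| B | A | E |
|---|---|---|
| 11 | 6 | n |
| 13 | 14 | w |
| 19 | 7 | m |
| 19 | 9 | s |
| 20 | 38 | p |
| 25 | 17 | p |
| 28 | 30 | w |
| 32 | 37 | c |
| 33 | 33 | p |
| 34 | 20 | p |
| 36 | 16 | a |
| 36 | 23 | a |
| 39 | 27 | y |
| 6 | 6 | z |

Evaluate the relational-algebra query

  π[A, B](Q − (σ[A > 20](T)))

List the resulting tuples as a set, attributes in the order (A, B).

{(1, 5), (39, 26), (5, 31), (6, 11), (6, 28), (6, 6)}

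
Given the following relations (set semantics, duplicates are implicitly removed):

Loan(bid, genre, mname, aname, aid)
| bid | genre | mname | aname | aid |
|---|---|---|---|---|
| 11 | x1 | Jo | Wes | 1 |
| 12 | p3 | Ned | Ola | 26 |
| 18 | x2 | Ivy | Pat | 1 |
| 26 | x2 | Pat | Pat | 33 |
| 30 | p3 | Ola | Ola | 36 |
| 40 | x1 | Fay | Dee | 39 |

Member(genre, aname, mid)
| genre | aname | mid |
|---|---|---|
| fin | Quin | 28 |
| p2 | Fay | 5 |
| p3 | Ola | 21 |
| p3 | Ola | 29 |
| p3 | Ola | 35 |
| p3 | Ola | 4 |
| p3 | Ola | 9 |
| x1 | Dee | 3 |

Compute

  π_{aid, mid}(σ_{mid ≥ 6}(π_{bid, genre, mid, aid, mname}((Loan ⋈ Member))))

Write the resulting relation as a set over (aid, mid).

Natural join on genre, aname: {(12, p3, Ned, Ola, 26, 21), (12, p3, Ned, Ola, 26, 29), (12, p3, Ned, Ola, 26, 35), (12, p3, Ned, Ola, 26, 4), (12, p3, Ned, Ola, 26, 9), (30, p3, Ola, Ola, 36, 21), (30, p3, Ola, Ola, 36, 29), (30, p3, Ola, Ola, 36, 35), (30, p3, Ola, Ola, 36, 4), (30, p3, Ola, Ola, 36, 9), (40, x1, Fay, Dee, 39, 3)}
Projecting to bid, genre, mid, aid, mname: {(12, p3, 21, 26, Ned), (12, p3, 29, 26, Ned), (12, p3, 35, 26, Ned), (12, p3, 4, 26, Ned), (12, p3, 9, 26, Ned), (30, p3, 21, 36, Ola), (30, p3, 29, 36, Ola), (30, p3, 35, 36, Ola), (30, p3, 4, 36, Ola), (30, p3, 9, 36, Ola), (40, x1, 3, 39, Fay)}
Apply σ_{mid ≥ 6}; surviving tuples: {(12, p3, 21, 26, Ned), (12, p3, 29, 26, Ned), (12, p3, 35, 26, Ned), (12, p3, 9, 26, Ned), (30, p3, 21, 36, Ola), (30, p3, 29, 36, Ola), (30, p3, 35, 36, Ola), (30, p3, 9, 36, Ola)}
Projecting to aid, mid: {(26, 21), (26, 29), (26, 35), (26, 9), (36, 21), (36, 29), (36, 35), (36, 9)}

{(26, 21), (26, 29), (26, 35), (26, 9), (36, 21), (36, 29), (36, 35), (36, 9)}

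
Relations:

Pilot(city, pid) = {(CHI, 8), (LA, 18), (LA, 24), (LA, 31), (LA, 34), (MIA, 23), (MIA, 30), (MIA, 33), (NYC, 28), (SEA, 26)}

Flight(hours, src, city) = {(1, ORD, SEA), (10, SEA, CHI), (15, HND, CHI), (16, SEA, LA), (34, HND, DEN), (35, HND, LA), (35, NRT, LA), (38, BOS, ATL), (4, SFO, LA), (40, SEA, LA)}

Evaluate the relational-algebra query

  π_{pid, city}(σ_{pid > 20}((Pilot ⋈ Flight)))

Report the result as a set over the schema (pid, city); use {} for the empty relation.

{(24, LA), (26, SEA), (31, LA), (34, LA)}

Joining Pilot and Flight on city yields {(CHI, 8, 10, SEA), (CHI, 8, 15, HND), (LA, 18, 16, SEA), (LA, 18, 35, HND), (LA, 18, 35, NRT), (LA, 18, 4, SFO), (LA, 18, 40, SEA), (LA, 24, 16, SEA), (LA, 24, 35, HND), (LA, 24, 35, NRT), (LA, 24, 4, SFO), (LA, 24, 40, SEA), (LA, 31, 16, SEA), (LA, 31, 35, HND), (LA, 31, 35, NRT), (LA, 31, 4, SFO), (LA, 31, 40, SEA), (LA, 34, 16, SEA), (LA, 34, 35, HND), (LA, 34, 35, NRT), (LA, 34, 4, SFO), (LA, 34, 40, SEA), (SEA, 26, 1, ORD)}.
Apply σ_{pid > 20}; surviving tuples: {(LA, 24, 16, SEA), (LA, 24, 35, HND), (LA, 24, 35, NRT), (LA, 24, 4, SFO), (LA, 24, 40, SEA), (LA, 31, 16, SEA), (LA, 31, 35, HND), (LA, 31, 35, NRT), (LA, 31, 4, SFO), (LA, 31, 40, SEA), (LA, 34, 16, SEA), (LA, 34, 35, HND), (LA, 34, 35, NRT), (LA, 34, 4, SFO), (LA, 34, 40, SEA), (SEA, 26, 1, ORD)}
π[pid, city]: project onto (pid, city) (12 duplicate(s) eliminated) → {(24, LA), (26, SEA), (31, LA), (34, LA)}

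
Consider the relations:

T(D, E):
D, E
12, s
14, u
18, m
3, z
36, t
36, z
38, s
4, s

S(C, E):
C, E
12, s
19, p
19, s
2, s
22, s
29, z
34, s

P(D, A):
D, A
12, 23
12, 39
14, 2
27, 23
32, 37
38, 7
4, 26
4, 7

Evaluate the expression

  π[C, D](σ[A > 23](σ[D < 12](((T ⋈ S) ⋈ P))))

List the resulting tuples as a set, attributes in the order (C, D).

Joining T and S on E yields {(12, s, 12), (12, s, 19), (12, s, 2), (12, s, 22), (12, s, 34), (3, z, 29), (36, z, 29), (38, s, 12), (38, s, 19), (38, s, 2), (38, s, 22), (38, s, 34), (4, s, 12), (4, s, 19), (4, s, 2), (4, s, 22), (4, s, 34)}.
Joining (T ⋈ S) and P on D yields {(12, s, 12, 23), (12, s, 12, 39), (12, s, 19, 23), (12, s, 19, 39), (12, s, 2, 23), (12, s, 2, 39), (12, s, 22, 23), (12, s, 22, 39), (12, s, 34, 23), (12, s, 34, 39), (38, s, 12, 7), (38, s, 19, 7), (38, s, 2, 7), (38, s, 22, 7), (38, s, 34, 7), (4, s, 12, 26), (4, s, 12, 7), (4, s, 19, 26), (4, s, 19, 7), (4, s, 2, 26), (4, s, 2, 7), (4, s, 22, 26), (4, s, 22, 7), (4, s, 34, 26), (4, s, 34, 7)}.
σ[D < 12]: keep tuples satisfying D < 12 → {(4, s, 12, 26), (4, s, 12, 7), (4, s, 19, 26), (4, s, 19, 7), (4, s, 2, 26), (4, s, 2, 7), (4, s, 22, 26), (4, s, 22, 7), (4, s, 34, 26), (4, s, 34, 7)}
σ[A > 23]: keep tuples satisfying A > 23 → {(4, s, 12, 26), (4, s, 19, 26), (4, s, 2, 26), (4, s, 22, 26), (4, s, 34, 26)}
π_{C, D} gives {(12, 4), (19, 4), (2, 4), (22, 4), (34, 4)}.

{(12, 4), (19, 4), (2, 4), (22, 4), (34, 4)}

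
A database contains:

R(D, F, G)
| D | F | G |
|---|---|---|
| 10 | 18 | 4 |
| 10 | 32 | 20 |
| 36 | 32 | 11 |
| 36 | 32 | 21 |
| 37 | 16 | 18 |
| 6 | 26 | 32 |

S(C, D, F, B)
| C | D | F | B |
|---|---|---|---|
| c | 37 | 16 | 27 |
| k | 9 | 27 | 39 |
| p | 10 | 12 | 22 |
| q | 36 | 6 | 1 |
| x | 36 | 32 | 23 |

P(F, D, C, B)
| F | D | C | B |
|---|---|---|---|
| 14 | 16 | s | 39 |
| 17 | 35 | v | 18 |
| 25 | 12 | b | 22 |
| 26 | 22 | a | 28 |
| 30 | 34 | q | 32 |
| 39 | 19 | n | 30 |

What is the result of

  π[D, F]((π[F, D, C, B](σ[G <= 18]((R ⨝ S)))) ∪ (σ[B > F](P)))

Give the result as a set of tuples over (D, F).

R ⋈ S (natural join on D, F): {(36, 32, 11, x, 23), (36, 32, 21, x, 23), (37, 16, 18, c, 27)}
Filtering on G <= 18 leaves {(36, 32, 11, x, 23), (37, 16, 18, c, 27)}.
Projecting to F, D, C, B: {(16, 37, c, 27), (32, 36, x, 23)}
Filtering on B > F leaves {(14, 16, s, 39), (17, 35, v, 18), (26, 22, a, 28), (30, 34, q, 32)}.
Taking the union: {(14, 16, s, 39), (16, 37, c, 27), (17, 35, v, 18), (26, 22, a, 28), (30, 34, q, 32), (32, 36, x, 23)}
Projecting to D, F: {(16, 14), (22, 26), (34, 30), (35, 17), (36, 32), (37, 16)}

{(16, 14), (22, 26), (34, 30), (35, 17), (36, 32), (37, 16)}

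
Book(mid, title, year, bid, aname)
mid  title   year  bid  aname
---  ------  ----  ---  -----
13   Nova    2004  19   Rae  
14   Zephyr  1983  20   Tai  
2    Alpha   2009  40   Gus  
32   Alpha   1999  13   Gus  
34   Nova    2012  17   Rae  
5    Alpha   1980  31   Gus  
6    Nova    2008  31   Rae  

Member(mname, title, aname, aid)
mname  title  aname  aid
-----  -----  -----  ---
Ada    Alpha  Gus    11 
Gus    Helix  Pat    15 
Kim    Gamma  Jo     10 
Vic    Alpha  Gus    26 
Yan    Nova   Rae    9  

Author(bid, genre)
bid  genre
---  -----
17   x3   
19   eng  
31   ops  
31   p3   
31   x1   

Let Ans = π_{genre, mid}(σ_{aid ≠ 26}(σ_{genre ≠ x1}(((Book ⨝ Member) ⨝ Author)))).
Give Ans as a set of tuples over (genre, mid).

Joining Book and Member on title, aname yields {(13, Nova, 2004, 19, Rae, Yan, 9), (2, Alpha, 2009, 40, Gus, Ada, 11), (2, Alpha, 2009, 40, Gus, Vic, 26), (32, Alpha, 1999, 13, Gus, Ada, 11), (32, Alpha, 1999, 13, Gus, Vic, 26), (34, Nova, 2012, 17, Rae, Yan, 9), (5, Alpha, 1980, 31, Gus, Ada, 11), (5, Alpha, 1980, 31, Gus, Vic, 26), (6, Nova, 2008, 31, Rae, Yan, 9)}.
Joining (Book ⨝ Member) and Author on bid yields {(13, Nova, 2004, 19, Rae, Yan, 9, eng), (34, Nova, 2012, 17, Rae, Yan, 9, x3), (5, Alpha, 1980, 31, Gus, Ada, 11, ops), (5, Alpha, 1980, 31, Gus, Ada, 11, p3), (5, Alpha, 1980, 31, Gus, Ada, 11, x1), (5, Alpha, 1980, 31, Gus, Vic, 26, ops), (5, Alpha, 1980, 31, Gus, Vic, 26, p3), (5, Alpha, 1980, 31, Gus, Vic, 26, x1), (6, Nova, 2008, 31, Rae, Yan, 9, ops), (6, Nova, 2008, 31, Rae, Yan, 9, p3), (6, Nova, 2008, 31, Rae, Yan, 9, x1)}.
Selection genre ≠ x1: {(13, Nova, 2004, 19, Rae, Yan, 9, eng), (34, Nova, 2012, 17, Rae, Yan, 9, x3), (5, Alpha, 1980, 31, Gus, Ada, 11, ops), (5, Alpha, 1980, 31, Gus, Ada, 11, p3), (5, Alpha, 1980, 31, Gus, Vic, 26, ops), (5, Alpha, 1980, 31, Gus, Vic, 26, p3), (6, Nova, 2008, 31, Rae, Yan, 9, ops), (6, Nova, 2008, 31, Rae, Yan, 9, p3)}
Selection aid ≠ 26: {(13, Nova, 2004, 19, Rae, Yan, 9, eng), (34, Nova, 2012, 17, Rae, Yan, 9, x3), (5, Alpha, 1980, 31, Gus, Ada, 11, ops), (5, Alpha, 1980, 31, Gus, Ada, 11, p3), (6, Nova, 2008, 31, Rae, Yan, 9, ops), (6, Nova, 2008, 31, Rae, Yan, 9, p3)}
Projecting to genre, mid: {(eng, 13), (ops, 5), (ops, 6), (p3, 5), (p3, 6), (x3, 34)}

{(eng, 13), (ops, 5), (ops, 6), (p3, 5), (p3, 6), (x3, 34)}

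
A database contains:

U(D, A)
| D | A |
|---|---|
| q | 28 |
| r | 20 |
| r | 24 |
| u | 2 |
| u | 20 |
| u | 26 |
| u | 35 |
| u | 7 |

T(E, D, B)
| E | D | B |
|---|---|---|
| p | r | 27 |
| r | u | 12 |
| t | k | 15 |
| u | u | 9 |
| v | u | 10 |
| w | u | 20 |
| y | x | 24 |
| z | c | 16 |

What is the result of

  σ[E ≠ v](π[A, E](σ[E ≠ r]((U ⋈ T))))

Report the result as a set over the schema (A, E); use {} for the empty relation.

{(2, u), (2, w), (20, p), (20, u), (20, w), (24, p), (26, u), (26, w), (35, u), (35, w), (7, u), (7, w)}

U ⋈ T (natural join on D): {(r, 20, p, 27), (r, 24, p, 27), (u, 2, r, 12), (u, 2, u, 9), (u, 2, v, 10), (u, 2, w, 20), (u, 20, r, 12), (u, 20, u, 9), (u, 20, v, 10), (u, 20, w, 20), (u, 26, r, 12), (u, 26, u, 9), (u, 26, v, 10), (u, 26, w, 20), (u, 35, r, 12), (u, 35, u, 9), (u, 35, v, 10), (u, 35, w, 20), (u, 7, r, 12), (u, 7, u, 9), (u, 7, v, 10), (u, 7, w, 20)}
Selection E ≠ r: {(r, 20, p, 27), (r, 24, p, 27), (u, 2, u, 9), (u, 2, v, 10), (u, 2, w, 20), (u, 20, u, 9), (u, 20, v, 10), (u, 20, w, 20), (u, 26, u, 9), (u, 26, v, 10), (u, 26, w, 20), (u, 35, u, 9), (u, 35, v, 10), (u, 35, w, 20), (u, 7, u, 9), (u, 7, v, 10), (u, 7, w, 20)}
Keep only column(s) A, E: {(2, u), (2, v), (2, w), (20, p), (20, u), (20, v), (20, w), (24, p), (26, u), (26, v), (26, w), (35, u), (35, v), (35, w), (7, u), (7, v), (7, w)}
Selection E ≠ v: {(2, u), (2, w), (20, p), (20, u), (20, w), (24, p), (26, u), (26, w), (35, u), (35, w), (7, u), (7, w)}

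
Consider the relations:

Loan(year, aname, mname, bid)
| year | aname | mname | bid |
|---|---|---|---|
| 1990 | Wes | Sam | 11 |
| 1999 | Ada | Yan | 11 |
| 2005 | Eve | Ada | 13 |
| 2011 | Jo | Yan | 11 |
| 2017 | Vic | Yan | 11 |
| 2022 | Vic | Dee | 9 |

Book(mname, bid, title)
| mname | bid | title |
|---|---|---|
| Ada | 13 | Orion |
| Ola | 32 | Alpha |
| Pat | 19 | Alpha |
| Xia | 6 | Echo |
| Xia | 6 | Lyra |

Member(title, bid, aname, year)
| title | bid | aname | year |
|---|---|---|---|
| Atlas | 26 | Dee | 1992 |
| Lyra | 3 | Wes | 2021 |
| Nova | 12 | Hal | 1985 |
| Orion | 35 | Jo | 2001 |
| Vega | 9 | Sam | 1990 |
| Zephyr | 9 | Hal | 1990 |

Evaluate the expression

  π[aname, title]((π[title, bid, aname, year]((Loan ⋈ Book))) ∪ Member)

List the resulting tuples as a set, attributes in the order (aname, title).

Loan ⋈ Book (natural join on mname, bid): {(2005, Eve, Ada, 13, Orion)}
Projecting to title, bid, aname, year: {(Orion, 13, Eve, 2005)}
Set union of the two operands is {(Atlas, 26, Dee, 1992), (Lyra, 3, Wes, 2021), (Nova, 12, Hal, 1985), (Orion, 13, Eve, 2005), (Orion, 35, Jo, 2001), (Vega, 9, Sam, 1990), (Zephyr, 9, Hal, 1990)}.
Projecting to aname, title: {(Dee, Atlas), (Eve, Orion), (Hal, Nova), (Hal, Zephyr), (Jo, Orion), (Sam, Vega), (Wes, Lyra)}

{(Dee, Atlas), (Eve, Orion), (Hal, Nova), (Hal, Zephyr), (Jo, Orion), (Sam, Vega), (Wes, Lyra)}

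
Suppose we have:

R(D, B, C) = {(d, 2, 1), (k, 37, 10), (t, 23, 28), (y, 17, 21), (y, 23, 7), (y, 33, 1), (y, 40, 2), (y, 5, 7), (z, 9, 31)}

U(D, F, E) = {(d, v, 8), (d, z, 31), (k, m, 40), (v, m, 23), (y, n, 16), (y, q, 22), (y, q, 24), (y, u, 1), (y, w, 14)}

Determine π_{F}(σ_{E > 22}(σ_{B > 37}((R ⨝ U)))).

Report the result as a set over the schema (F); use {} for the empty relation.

R ⋈ U (natural join on D): {(d, 2, 1, v, 8), (d, 2, 1, z, 31), (k, 37, 10, m, 40), (y, 17, 21, n, 16), (y, 17, 21, q, 22), (y, 17, 21, q, 24), (y, 17, 21, u, 1), (y, 17, 21, w, 14), (y, 23, 7, n, 16), (y, 23, 7, q, 22), (y, 23, 7, q, 24), (y, 23, 7, u, 1), (y, 23, 7, w, 14), (y, 33, 1, n, 16), (y, 33, 1, q, 22), (y, 33, 1, q, 24), (y, 33, 1, u, 1), (y, 33, 1, w, 14), (y, 40, 2, n, 16), (y, 40, 2, q, 22), (y, 40, 2, q, 24), (y, 40, 2, u, 1), (y, 40, 2, w, 14), (y, 5, 7, n, 16), (y, 5, 7, q, 22), (y, 5, 7, q, 24), (y, 5, 7, u, 1), (y, 5, 7, w, 14)}
Apply σ_{B > 37}; surviving tuples: {(y, 40, 2, n, 16), (y, 40, 2, q, 22), (y, 40, 2, q, 24), (y, 40, 2, u, 1), (y, 40, 2, w, 14)}
Apply σ_{E > 22}; surviving tuples: {(y, 40, 2, q, 24)}
Projecting to F: {q}

{q}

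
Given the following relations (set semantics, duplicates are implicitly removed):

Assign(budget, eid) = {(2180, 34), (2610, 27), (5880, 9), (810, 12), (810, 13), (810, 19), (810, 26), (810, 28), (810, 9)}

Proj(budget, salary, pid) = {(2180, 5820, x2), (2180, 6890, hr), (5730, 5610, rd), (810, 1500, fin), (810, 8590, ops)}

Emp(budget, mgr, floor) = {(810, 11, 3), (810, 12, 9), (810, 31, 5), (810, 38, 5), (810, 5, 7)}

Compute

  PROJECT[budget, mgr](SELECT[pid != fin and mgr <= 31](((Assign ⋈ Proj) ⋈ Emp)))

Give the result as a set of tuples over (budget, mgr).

{(810, 11), (810, 12), (810, 31), (810, 5)}

Natural join on budget: {(2180, 34, 5820, x2), (2180, 34, 6890, hr), (810, 12, 1500, fin), (810, 12, 8590, ops), (810, 13, 1500, fin), (810, 13, 8590, ops), (810, 19, 1500, fin), (810, 19, 8590, ops), (810, 26, 1500, fin), (810, 26, 8590, ops), (810, 28, 1500, fin), (810, 28, 8590, ops), (810, 9, 1500, fin), (810, 9, 8590, ops)}
Natural join on budget: {(810, 12, 1500, fin, 11, 3), (810, 12, 1500, fin, 12, 9), (810, 12, 1500, fin, 31, 5), (810, 12, 1500, fin, 38, 5), (810, 12, 1500, fin, 5, 7), (810, 12, 8590, ops, 11, 3), (810, 12, 8590, ops, 12, 9), (810, 12, 8590, ops, 31, 5), (810, 12, 8590, ops, 38, 5), (810, 12, 8590, ops, 5, 7), (810, 13, 1500, fin, 11, 3), (810, 13, 1500, fin, 12, 9), (810, 13, 1500, fin, 31, 5), (810, 13, 1500, fin, 38, 5), (810, 13, 1500, fin, 5, 7), (810, 13, 8590, ops, 11, 3), (810, 13, 8590, ops, 12, 9), (810, 13, 8590, ops, 31, 5), (810, 13, 8590, ops, 38, 5), (810, 13, 8590, ops, 5, 7), (810, 19, 1500, fin, 11, 3), (810, 19, 1500, fin, 12, 9), (810, 19, 1500, fin, 31, 5), (810, 19, 1500, fin, 38, 5), (810, 19, 1500, fin, 5, 7), (810, 19, 8590, ops, 11, 3), (810, 19, 8590, ops, 12, 9), (810, 19, 8590, ops, 31, 5), (810, 19, 8590, ops, 38, 5), (810, 19, 8590, ops, 5, 7), (810, 26, 1500, fin, 11, 3), (810, 26, 1500, fin, 12, 9), (810, 26, 1500, fin, 31, 5), (810, 26, 1500, fin, 38, 5), (810, 26, 1500, fin, 5, 7), (810, 26, 8590, ops, 11, 3), (810, 26, 8590, ops, 12, 9), (810, 26, 8590, ops, 31, 5), (810, 26, 8590, ops, 38, 5), (810, 26, 8590, ops, 5, 7), (810, 28, 1500, fin, 11, 3), (810, 28, 1500, fin, 12, 9), (810, 28, 1500, fin, 31, 5), (810, 28, 1500, fin, 38, 5), (810, 28, 1500, fin, 5, 7), (810, 28, 8590, ops, 11, 3), (810, 28, 8590, ops, 12, 9), (810, 28, 8590, ops, 31, 5), (810, 28, 8590, ops, 38, 5), (810, 28, 8590, ops, 5, 7), (810, 9, 1500, fin, 11, 3), (810, 9, 1500, fin, 12, 9), (810, 9, 1500, fin, 31, 5), (810, 9, 1500, fin, 38, 5), (810, 9, 1500, fin, 5, 7), (810, 9, 8590, ops, 11, 3), (810, 9, 8590, ops, 12, 9), (810, 9, 8590, ops, 31, 5), (810, 9, 8590, ops, 38, 5), (810, 9, 8590, ops, 5, 7)}
σ[pid != fin and mgr <= 31]: keep tuples satisfying pid != fin and mgr <= 31 → {(810, 12, 8590, ops, 11, 3), (810, 12, 8590, ops, 12, 9), (810, 12, 8590, ops, 31, 5), (810, 12, 8590, ops, 5, 7), (810, 13, 8590, ops, 11, 3), (810, 13, 8590, ops, 12, 9), (810, 13, 8590, ops, 31, 5), (810, 13, 8590, ops, 5, 7), (810, 19, 8590, ops, 11, 3), (810, 19, 8590, ops, 12, 9), (810, 19, 8590, ops, 31, 5), (810, 19, 8590, ops, 5, 7), (810, 26, 8590, ops, 11, 3), (810, 26, 8590, ops, 12, 9), (810, 26, 8590, ops, 31, 5), (810, 26, 8590, ops, 5, 7), (810, 28, 8590, ops, 11, 3), (810, 28, 8590, ops, 12, 9), (810, 28, 8590, ops, 31, 5), (810, 28, 8590, ops, 5, 7), (810, 9, 8590, ops, 11, 3), (810, 9, 8590, ops, 12, 9), (810, 9, 8590, ops, 31, 5), (810, 9, 8590, ops, 5, 7)}
Projecting to budget, mgr (20 duplicate(s) eliminated): {(810, 11), (810, 12), (810, 31), (810, 5)}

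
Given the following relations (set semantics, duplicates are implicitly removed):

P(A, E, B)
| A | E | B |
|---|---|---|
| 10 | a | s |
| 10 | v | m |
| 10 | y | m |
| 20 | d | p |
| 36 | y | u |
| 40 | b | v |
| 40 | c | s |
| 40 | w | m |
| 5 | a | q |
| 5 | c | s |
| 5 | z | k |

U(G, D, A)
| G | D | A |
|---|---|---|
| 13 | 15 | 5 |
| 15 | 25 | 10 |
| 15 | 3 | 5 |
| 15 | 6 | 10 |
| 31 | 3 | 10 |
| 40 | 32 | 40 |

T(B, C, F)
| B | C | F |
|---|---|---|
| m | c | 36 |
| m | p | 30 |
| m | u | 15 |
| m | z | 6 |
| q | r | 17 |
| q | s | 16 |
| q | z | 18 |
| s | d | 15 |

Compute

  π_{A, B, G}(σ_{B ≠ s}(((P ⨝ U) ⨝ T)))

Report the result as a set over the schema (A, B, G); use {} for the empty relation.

Joining P and U on A yields {(10, a, s, 15, 25), (10, a, s, 15, 6), (10, a, s, 31, 3), (10, v, m, 15, 25), (10, v, m, 15, 6), (10, v, m, 31, 3), (10, y, m, 15, 25), (10, y, m, 15, 6), (10, y, m, 31, 3), (40, b, v, 40, 32), (40, c, s, 40, 32), (40, w, m, 40, 32), (5, a, q, 13, 15), (5, a, q, 15, 3), (5, c, s, 13, 15), (5, c, s, 15, 3), (5, z, k, 13, 15), (5, z, k, 15, 3)}.
Joining (P ⨝ U) and T on B yields {(10, a, s, 15, 25, d, 15), (10, a, s, 15, 6, d, 15), (10, a, s, 31, 3, d, 15), (10, v, m, 15, 25, c, 36), (10, v, m, 15, 25, p, 30), (10, v, m, 15, 25, u, 15), (10, v, m, 15, 25, z, 6), (10, v, m, 15, 6, c, 36), (10, v, m, 15, 6, p, 30), (10, v, m, 15, 6, u, 15), (10, v, m, 15, 6, z, 6), (10, v, m, 31, 3, c, 36), (10, v, m, 31, 3, p, 30), (10, v, m, 31, 3, u, 15), (10, v, m, 31, 3, z, 6), (10, y, m, 15, 25, c, 36), (10, y, m, 15, 25, p, 30), (10, y, m, 15, 25, u, 15), (10, y, m, 15, 25, z, 6), (10, y, m, 15, 6, c, 36), (10, y, m, 15, 6, p, 30), (10, y, m, 15, 6, u, 15), (10, y, m, 15, 6, z, 6), (10, y, m, 31, 3, c, 36), (10, y, m, 31, 3, p, 30), (10, y, m, 31, 3, u, 15), (10, y, m, 31, 3, z, 6), (40, c, s, 40, 32, d, 15), (40, w, m, 40, 32, c, 36), (40, w, m, 40, 32, p, 30), (40, w, m, 40, 32, u, 15), (40, w, m, 40, 32, z, 6), (5, a, q, 13, 15, r, 17), (5, a, q, 13, 15, s, 16), (5, a, q, 13, 15, z, 18), (5, a, q, 15, 3, r, 17), (5, a, q, 15, 3, s, 16), (5, a, q, 15, 3, z, 18), (5, c, s, 13, 15, d, 15), (5, c, s, 15, 3, d, 15)}.
Filtering on B ≠ s leaves {(10, v, m, 15, 25, c, 36), (10, v, m, 15, 25, p, 30), (10, v, m, 15, 25, u, 15), (10, v, m, 15, 25, z, 6), (10, v, m, 15, 6, c, 36), (10, v, m, 15, 6, p, 30), (10, v, m, 15, 6, u, 15), (10, v, m, 15, 6, z, 6), (10, v, m, 31, 3, c, 36), (10, v, m, 31, 3, p, 30), (10, v, m, 31, 3, u, 15), (10, v, m, 31, 3, z, 6), (10, y, m, 15, 25, c, 36), (10, y, m, 15, 25, p, 30), (10, y, m, 15, 25, u, 15), (10, y, m, 15, 25, z, 6), (10, y, m, 15, 6, c, 36), (10, y, m, 15, 6, p, 30), (10, y, m, 15, 6, u, 15), (10, y, m, 15, 6, z, 6), (10, y, m, 31, 3, c, 36), (10, y, m, 31, 3, p, 30), (10, y, m, 31, 3, u, 15), (10, y, m, 31, 3, z, 6), (40, w, m, 40, 32, c, 36), (40, w, m, 40, 32, p, 30), (40, w, m, 40, 32, u, 15), (40, w, m, 40, 32, z, 6), (5, a, q, 13, 15, r, 17), (5, a, q, 13, 15, s, 16), (5, a, q, 13, 15, z, 18), (5, a, q, 15, 3, r, 17), (5, a, q, 15, 3, s, 16), (5, a, q, 15, 3, z, 18)}.
π[A, B, G]: project onto (A, B, G) (29 duplicate(s) eliminated) → {(10, m, 15), (10, m, 31), (40, m, 40), (5, q, 13), (5, q, 15)}

{(10, m, 15), (10, m, 31), (40, m, 40), (5, q, 13), (5, q, 15)}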